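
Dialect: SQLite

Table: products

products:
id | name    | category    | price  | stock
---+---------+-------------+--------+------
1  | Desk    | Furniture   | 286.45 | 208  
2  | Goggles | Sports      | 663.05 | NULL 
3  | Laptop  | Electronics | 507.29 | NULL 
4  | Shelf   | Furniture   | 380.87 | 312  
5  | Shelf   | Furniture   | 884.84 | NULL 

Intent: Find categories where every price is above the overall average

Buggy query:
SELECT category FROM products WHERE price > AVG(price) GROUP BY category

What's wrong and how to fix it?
Bug: WHERE evaluates per row before aggregation, so AVG() is unavailable

Fix: Compute the overall average in a scalar subquery and compare each group's MIN against it in HAVING

Corrected query:
SELECT category FROM products GROUP BY category HAVING MIN(price) > (SELECT AVG(price) FROM products)

Result:
category
--------
Sports  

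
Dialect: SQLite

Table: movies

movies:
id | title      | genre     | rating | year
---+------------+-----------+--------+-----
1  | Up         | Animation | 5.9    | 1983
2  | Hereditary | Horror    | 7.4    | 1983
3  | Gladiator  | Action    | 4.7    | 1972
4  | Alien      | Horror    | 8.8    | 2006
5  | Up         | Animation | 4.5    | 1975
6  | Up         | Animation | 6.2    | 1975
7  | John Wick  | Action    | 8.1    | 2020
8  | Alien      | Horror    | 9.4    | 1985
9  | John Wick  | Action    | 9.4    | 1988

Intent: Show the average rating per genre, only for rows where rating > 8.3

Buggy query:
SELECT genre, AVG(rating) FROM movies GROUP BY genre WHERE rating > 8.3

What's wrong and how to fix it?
Bug: WHERE cannot follow GROUP BY

Fix: Move the WHERE clause before GROUP BY

Corrected query:
SELECT genre, AVG(rating) FROM movies WHERE rating > 8.3 GROUP BY genre

Result:
genre  | AVG(rating)
-------+------------
Action | 9.4        
Horror | 9.1        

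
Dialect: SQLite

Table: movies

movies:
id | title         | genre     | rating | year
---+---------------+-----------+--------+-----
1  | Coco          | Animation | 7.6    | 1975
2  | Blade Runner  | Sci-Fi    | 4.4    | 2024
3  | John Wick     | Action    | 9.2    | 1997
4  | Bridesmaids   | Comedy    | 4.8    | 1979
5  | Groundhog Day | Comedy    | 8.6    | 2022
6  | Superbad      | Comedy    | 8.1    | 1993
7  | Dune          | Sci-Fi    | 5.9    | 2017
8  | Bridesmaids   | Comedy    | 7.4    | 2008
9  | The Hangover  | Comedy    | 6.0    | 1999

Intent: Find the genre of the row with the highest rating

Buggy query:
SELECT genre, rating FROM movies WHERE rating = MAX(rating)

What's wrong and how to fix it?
Bug: WHERE is evaluated per row; an aggregate over the whole table isn't defined there

Fix: Wrap MAX in a scalar subquery so WHERE compares against a single value

Corrected query:
SELECT genre, rating FROM movies WHERE rating = (SELECT MAX(rating) FROM movies)

Result:
genre  | rating
-------+-------
Action | 9.2   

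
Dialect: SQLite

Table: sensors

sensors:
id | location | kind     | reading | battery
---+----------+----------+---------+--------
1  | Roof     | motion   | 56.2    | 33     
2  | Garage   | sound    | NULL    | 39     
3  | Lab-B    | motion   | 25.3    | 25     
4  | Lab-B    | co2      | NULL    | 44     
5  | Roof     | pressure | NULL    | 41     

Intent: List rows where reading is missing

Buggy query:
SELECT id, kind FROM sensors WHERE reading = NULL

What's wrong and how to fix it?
Bug: '= NULL' is always unknown in SQL three-valued logic, so no rows match

Fix: Replace '= NULL' with 'IS NULL'

Corrected query:
SELECT id, kind FROM sensors WHERE reading IS NULL

Result:
id | kind    
---+---------
2  | sound   
4  | co2     
5  | pressure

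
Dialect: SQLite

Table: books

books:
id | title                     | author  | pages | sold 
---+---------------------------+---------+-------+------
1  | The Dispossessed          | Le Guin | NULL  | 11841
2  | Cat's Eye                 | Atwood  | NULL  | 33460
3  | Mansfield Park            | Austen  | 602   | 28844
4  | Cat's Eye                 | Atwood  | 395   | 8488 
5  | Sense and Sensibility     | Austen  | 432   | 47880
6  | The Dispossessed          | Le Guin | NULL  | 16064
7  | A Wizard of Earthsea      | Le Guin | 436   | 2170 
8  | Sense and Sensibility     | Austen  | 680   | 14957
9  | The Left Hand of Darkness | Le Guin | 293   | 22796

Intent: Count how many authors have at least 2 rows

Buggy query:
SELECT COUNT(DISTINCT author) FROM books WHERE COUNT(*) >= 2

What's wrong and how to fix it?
Bug: WHERE filters individual rows, not groups, so a group-level COUNT is invalid there

Fix: Use a subquery that GROUPs and filters with HAVING, then count its rows

Corrected query:
SELECT COUNT(*) FROM (SELECT author FROM books GROUP BY author HAVING COUNT(*) >= 2)

Result:
COUNT(*)
--------
3       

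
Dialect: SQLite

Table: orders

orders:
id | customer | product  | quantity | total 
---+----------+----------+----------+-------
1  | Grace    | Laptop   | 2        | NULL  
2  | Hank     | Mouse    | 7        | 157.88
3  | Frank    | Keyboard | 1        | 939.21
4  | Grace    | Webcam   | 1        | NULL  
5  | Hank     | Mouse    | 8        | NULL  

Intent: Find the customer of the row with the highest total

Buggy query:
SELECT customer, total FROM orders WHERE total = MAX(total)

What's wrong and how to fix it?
Bug: WHERE is evaluated per row; an aggregate over the whole table isn't defined there

Fix: Wrap MAX in a scalar subquery so WHERE compares against a single value

Corrected query:
SELECT customer, total FROM orders WHERE total = (SELECT MAX(total) FROM orders)

Result:
customer | total 
---------+-------
Frank    | 939.21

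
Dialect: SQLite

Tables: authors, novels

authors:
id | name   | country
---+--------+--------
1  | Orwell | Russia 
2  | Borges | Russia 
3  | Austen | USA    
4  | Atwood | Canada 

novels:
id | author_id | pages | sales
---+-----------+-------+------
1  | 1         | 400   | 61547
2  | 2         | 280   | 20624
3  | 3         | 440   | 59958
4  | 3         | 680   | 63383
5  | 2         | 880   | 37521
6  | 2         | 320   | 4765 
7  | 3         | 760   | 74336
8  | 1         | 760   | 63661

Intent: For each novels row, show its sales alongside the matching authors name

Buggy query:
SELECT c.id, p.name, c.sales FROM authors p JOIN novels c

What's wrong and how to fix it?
Bug: JOIN with no ON clause produces a cartesian product; every novels row pairs with every authors row

Fix: Specify the join condition linking the foreign key to the parent id

Corrected query:
SELECT c.id, p.name, c.sales FROM authors p JOIN novels c ON c.author_id = p.id

Result:
id | name   | sales
---+--------+------
1  | Orwell | 61547
2  | Borges | 20624
3  | Austen | 59958
4  | Austen | 63383
5  | Borges | 37521
6  | Borges | 4765 
7  | Austen | 74336
8  | Orwell | 63661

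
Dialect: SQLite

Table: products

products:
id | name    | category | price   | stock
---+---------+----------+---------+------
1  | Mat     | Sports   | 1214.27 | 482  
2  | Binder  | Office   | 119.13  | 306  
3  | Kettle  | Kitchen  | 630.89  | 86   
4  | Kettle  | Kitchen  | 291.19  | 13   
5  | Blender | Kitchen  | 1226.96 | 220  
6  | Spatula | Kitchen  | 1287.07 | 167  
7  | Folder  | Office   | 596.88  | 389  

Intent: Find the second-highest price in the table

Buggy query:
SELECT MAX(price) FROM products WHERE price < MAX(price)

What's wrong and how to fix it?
Bug: MAX(price) on the right of the comparison is an aggregate-in-WHERE error

Fix: Put the inner MAX in a scalar subquery

Corrected query:
SELECT MAX(price) FROM products WHERE price < (SELECT MAX(price) FROM products)

Result:
MAX(price)
----------
1226.96   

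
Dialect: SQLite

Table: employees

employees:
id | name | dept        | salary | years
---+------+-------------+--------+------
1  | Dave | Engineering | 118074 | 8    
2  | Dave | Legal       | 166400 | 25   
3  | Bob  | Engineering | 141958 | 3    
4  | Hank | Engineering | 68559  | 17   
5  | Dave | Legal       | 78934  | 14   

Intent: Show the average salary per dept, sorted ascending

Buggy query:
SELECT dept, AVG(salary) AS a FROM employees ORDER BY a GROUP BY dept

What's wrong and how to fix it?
Bug: GROUP BY must precede ORDER BY

Fix: Move ORDER BY to the end, after GROUP BY

Corrected query:
SELECT dept, AVG(salary) AS a FROM employees GROUP BY dept ORDER BY a

Result:
dept        | a            
------------+--------------
Engineering | 109530.333333
Legal       | 122667       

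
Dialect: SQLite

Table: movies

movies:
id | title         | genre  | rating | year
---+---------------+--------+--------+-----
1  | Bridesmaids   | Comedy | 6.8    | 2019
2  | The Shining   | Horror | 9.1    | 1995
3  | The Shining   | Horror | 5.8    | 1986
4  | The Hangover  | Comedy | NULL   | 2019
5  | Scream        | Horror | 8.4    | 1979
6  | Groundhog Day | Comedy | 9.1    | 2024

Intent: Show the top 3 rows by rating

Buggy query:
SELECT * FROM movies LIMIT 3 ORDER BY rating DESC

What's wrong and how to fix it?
Bug: ORDER BY cannot follow LIMIT; LIMIT is the final clause

Fix: Swap the clauses: ORDER BY first, then LIMIT

Corrected query:
SELECT * FROM movies ORDER BY rating DESC LIMIT 3

Result:
id | title         | genre  | rating | year
---+---------------+--------+--------+-----
2  | The Shining   | Horror | 9.1    | 1995
6  | Groundhog Day | Comedy | 9.1    | 2024
5  | Scream        | Horror | 8.4    | 1979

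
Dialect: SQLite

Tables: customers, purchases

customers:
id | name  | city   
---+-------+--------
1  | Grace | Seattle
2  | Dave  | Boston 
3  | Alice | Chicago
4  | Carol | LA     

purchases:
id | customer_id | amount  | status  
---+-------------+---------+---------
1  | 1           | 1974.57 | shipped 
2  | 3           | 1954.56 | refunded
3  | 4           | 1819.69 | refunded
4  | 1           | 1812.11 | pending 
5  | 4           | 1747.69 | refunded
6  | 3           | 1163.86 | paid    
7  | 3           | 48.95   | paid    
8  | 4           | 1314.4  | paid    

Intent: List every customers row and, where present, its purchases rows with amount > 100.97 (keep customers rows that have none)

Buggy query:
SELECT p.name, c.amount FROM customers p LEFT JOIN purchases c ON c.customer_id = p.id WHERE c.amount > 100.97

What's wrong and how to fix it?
Bug: Filtering c.amount in WHERE discards the NULL rows produced by LEFT JOIN, turning it into an inner join

Fix: Move the right-table condition into the ON clause so unmatched parents are kept

Corrected query:
SELECT p.name, c.amount FROM customers p LEFT JOIN purchases c ON c.customer_id = p.id AND c.amount > 100.97

Result:
name  | amount 
------+--------
Grace | 1812.11
Grace | 1974.57
Dave  | NULL   
Alice | 1163.86
Alice | 1954.56
Carol | 1314.4 
Carol | 1747.69
Carol | 1819.69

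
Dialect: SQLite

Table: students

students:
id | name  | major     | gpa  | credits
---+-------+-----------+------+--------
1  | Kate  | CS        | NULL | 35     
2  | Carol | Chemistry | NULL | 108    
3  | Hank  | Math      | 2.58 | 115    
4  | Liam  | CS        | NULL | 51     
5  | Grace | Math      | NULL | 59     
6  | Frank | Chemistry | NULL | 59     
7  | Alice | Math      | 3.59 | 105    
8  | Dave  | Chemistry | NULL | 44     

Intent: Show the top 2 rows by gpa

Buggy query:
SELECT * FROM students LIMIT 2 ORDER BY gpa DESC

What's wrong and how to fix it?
Bug: ORDER BY cannot follow LIMIT; LIMIT is the final clause

Fix: Sort with ORDER BY, then apply LIMIT

Corrected query:
SELECT * FROM students ORDER BY gpa DESC LIMIT 2

Result:
id | name  | major | gpa  | credits
---+-------+-------+------+--------
7  | Alice | Math  | 3.59 | 105    
3  | Hank  | Math  | 2.58 | 115    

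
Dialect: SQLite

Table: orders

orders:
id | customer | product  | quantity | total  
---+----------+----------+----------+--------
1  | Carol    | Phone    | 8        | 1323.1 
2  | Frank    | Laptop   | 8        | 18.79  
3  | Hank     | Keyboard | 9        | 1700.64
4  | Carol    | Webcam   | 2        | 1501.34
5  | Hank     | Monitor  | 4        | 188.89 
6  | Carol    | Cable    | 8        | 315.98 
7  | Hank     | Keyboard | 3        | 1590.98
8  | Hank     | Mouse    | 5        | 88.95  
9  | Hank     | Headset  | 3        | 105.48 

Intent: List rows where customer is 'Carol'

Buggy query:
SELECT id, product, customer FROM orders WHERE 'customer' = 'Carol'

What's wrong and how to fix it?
Bug: Single quotes denote string literals in SQL; the column name is being compared as a constant string

Fix: Reference the column as customer without single quotes

Corrected query:
SELECT id, product, customer FROM orders WHERE customer = 'Carol'

Result:
id | product | customer
---+---------+---------
1  | Phone   | Carol   
4  | Webcam  | Carol   
6  | Cable   | Carol   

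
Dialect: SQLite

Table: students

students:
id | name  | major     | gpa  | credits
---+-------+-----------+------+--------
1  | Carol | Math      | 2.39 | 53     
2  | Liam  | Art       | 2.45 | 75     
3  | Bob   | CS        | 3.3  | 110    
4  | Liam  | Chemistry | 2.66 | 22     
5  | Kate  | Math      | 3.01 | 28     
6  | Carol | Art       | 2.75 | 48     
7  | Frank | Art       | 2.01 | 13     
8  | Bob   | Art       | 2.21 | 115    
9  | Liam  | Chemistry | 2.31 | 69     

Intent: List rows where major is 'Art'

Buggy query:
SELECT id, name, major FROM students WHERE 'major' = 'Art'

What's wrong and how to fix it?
Bug: 'major' in single quotes is a string literal, not the column; the comparison is literal-vs-literal and never true

Fix: Reference the column as major without single quotes

Corrected query:
SELECT id, name, major FROM students WHERE major = 'Art'

Result:
id | name  | major
---+-------+------
2  | Liam  | Art  
6  | Carol | Art  
7  | Frank | Art  
8  | Bob   | Art  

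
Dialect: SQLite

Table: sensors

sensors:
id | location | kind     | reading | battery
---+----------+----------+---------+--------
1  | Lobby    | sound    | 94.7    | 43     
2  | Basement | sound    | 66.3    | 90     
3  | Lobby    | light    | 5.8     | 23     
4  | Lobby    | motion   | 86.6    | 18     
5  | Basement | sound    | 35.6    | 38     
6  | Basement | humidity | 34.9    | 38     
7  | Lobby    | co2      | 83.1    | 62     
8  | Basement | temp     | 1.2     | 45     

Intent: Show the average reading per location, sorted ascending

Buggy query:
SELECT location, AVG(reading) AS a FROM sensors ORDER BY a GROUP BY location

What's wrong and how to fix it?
Bug: ORDER BY appears before GROUP BY; SQL clause order requires GROUP BY first

Fix: Move ORDER BY to the end, after GROUP BY

Corrected query:
SELECT location, AVG(reading) AS a FROM sensors GROUP BY location ORDER BY a

Result:
location | a    
---------+------
Basement | 34.5 
Lobby    | 67.55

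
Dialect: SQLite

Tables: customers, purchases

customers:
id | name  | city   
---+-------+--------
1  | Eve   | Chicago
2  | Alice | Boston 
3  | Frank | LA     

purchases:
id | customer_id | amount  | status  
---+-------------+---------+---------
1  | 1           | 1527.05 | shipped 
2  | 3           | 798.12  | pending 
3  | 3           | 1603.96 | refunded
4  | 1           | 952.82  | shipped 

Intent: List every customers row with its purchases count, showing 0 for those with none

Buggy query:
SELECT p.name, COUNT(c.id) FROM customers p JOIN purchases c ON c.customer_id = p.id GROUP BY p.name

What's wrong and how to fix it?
Bug: INNER JOIN drops customers rows that have no matching purchases rows

Fix: Use LEFT JOIN so parents without children still appear (COUNT(c.id) gives 0)

Corrected query:
SELECT p.name, COUNT(c.id) FROM customers p LEFT JOIN purchases c ON c.customer_id = p.id GROUP BY p.name

Result:
name  | COUNT(c.id)
------+------------
Alice | 0          
Eve   | 2          
Frank | 2          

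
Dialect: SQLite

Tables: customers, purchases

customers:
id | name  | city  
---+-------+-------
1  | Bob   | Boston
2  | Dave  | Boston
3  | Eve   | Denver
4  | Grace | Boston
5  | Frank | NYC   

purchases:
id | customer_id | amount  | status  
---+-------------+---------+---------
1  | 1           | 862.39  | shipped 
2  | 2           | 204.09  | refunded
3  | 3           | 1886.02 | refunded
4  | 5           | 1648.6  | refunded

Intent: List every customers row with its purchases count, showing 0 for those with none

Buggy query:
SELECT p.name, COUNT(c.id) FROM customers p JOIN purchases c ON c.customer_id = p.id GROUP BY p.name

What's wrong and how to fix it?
Bug: INNER JOIN drops customers rows that have no matching purchases rows

Fix: Switch to LEFT JOIN to retain unmatched parent rows

Corrected query:
SELECT p.name, COUNT(c.id) FROM customers p LEFT JOIN purchases c ON c.customer_id = p.id GROUP BY p.name

Result:
name  | COUNT(c.id)
------+------------
Bob   | 1          
Dave  | 1          
Eve   | 1          
Frank | 1          
Grace | 0          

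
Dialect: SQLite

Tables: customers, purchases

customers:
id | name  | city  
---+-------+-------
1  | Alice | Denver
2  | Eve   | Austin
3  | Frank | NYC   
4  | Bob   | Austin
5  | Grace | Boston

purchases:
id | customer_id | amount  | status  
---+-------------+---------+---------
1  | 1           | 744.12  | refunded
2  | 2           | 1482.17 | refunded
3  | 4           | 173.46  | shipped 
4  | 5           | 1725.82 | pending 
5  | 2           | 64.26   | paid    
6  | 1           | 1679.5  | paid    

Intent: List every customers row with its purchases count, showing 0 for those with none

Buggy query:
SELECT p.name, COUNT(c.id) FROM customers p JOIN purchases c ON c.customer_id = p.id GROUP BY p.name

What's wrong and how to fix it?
Bug: INNER JOIN drops customers rows that have no matching purchases rows

Fix: Use LEFT JOIN so parents without children still appear (COUNT(c.id) gives 0)

Corrected query:
SELECT p.name, COUNT(c.id) FROM customers p LEFT JOIN purchases c ON c.customer_id = p.id GROUP BY p.name

Result:
name  | COUNT(c.id)
------+------------
Alice | 2          
Bob   | 1          
Eve   | 2          
Frank | 0          
Grace | 1          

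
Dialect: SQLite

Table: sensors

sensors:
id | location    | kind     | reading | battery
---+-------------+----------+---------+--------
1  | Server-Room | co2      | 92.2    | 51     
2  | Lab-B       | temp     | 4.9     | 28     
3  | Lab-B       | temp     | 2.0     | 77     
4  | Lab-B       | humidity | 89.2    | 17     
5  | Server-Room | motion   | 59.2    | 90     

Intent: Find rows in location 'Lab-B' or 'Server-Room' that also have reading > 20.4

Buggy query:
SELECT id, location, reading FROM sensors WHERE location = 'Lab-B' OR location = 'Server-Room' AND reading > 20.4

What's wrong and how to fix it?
Bug: AND binds tighter than OR, so this parses as location = 'Lab-B' OR (location = 'Server-Room' AND reading > 20.4)

Fix: Group the OR with parentheses (or use IN), then AND the threshold

Corrected query:
SELECT id, location, reading FROM sensors WHERE (location = 'Lab-B' OR location = 'Server-Room') AND reading > 20.4

Result:
id | location    | reading
---+-------------+--------
1  | Server-Room | 92.2   
4  | Lab-B       | 89.2   
5  | Server-Room | 59.2   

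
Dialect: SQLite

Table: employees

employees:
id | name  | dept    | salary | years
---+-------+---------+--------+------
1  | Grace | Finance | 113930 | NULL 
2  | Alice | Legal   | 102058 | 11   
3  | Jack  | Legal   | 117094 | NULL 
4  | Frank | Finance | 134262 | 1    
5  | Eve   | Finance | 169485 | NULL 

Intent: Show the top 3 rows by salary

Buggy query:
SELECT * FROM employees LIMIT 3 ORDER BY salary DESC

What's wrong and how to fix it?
Bug: ORDER BY cannot follow LIMIT; LIMIT is the final clause

Fix: Sort with ORDER BY, then apply LIMIT

Corrected query:
SELECT * FROM employees ORDER BY salary DESC LIMIT 3

Result:
id | name  | dept    | salary | years
---+-------+---------+--------+------
5  | Eve   | Finance | 169485 | NULL 
4  | Frank | Finance | 134262 | 1    
3  | Jack  | Legal   | 117094 | NULL 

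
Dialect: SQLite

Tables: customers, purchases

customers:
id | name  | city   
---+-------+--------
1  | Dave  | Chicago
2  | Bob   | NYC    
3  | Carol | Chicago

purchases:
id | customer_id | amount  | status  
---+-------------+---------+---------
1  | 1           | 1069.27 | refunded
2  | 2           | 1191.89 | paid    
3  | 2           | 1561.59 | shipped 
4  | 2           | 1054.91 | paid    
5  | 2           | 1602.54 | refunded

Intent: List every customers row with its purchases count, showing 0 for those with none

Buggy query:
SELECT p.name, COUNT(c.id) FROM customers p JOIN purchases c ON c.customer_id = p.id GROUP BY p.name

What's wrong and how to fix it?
Bug: An inner join excludes parents with zero children

Fix: Use LEFT JOIN so parents without children still appear (COUNT(c.id) gives 0)

Corrected query:
SELECT p.name, COUNT(c.id) FROM customers p LEFT JOIN purchases c ON c.customer_id = p.id GROUP BY p.name

Result:
name  | COUNT(c.id)
------+------------
Bob   | 4          
Carol | 0          
Dave  | 1          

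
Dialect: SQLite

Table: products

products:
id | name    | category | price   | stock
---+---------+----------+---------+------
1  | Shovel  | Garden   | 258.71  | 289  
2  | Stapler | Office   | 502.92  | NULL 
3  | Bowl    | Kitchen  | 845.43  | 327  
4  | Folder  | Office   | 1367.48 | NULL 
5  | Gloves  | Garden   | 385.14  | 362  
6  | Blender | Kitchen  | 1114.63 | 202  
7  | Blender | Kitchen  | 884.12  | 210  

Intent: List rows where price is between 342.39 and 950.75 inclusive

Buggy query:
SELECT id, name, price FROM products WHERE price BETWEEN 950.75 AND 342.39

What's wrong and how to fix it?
Bug: BETWEEN expects the lower bound first; with 950.75 AND 342.39 the range is empty

Fix: Swap the bounds so the smaller value comes first

Corrected query:
SELECT id, name, price FROM products WHERE price BETWEEN 342.39 AND 950.75

Result:
id | name    | price 
---+---------+-------
2  | Stapler | 502.92
3  | Bowl    | 845.43
5  | Gloves  | 385.14
7  | Blender | 884.12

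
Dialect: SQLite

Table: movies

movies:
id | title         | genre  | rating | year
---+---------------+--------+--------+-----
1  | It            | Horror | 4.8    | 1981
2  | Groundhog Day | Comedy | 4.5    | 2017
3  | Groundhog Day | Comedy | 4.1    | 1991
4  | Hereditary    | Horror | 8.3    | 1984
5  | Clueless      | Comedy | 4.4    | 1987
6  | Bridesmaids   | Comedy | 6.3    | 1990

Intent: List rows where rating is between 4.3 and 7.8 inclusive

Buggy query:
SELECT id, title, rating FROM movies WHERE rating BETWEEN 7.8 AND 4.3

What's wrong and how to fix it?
Bug: BETWEEN expects the lower bound first; with 7.8 AND 4.3 the range is empty

Fix: Swap the bounds so the smaller value comes first

Corrected query:
SELECT id, title, rating FROM movies WHERE rating BETWEEN 4.3 AND 7.8

Result:
id | title         | rating
---+---------------+-------
1  | It            | 4.8   
2  | Groundhog Day | 4.5   
5  | Clueless      | 4.4   
6  | Bridesmaids   | 6.3   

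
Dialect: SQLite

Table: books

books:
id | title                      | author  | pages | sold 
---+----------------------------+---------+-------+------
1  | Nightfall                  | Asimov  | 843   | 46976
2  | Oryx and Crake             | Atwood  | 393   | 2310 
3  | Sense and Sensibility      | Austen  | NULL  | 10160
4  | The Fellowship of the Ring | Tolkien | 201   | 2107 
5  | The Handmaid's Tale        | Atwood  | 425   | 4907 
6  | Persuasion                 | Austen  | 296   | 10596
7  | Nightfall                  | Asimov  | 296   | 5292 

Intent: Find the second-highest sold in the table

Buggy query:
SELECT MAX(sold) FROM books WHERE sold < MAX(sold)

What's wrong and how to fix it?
Bug: MAX(sold) on the right of the comparison is an aggregate-in-WHERE error

Fix: Put the inner MAX in a scalar subquery

Corrected query:
SELECT MAX(sold) FROM books WHERE sold < (SELECT MAX(sold) FROM books)

Result:
MAX(sold)
---------
10596    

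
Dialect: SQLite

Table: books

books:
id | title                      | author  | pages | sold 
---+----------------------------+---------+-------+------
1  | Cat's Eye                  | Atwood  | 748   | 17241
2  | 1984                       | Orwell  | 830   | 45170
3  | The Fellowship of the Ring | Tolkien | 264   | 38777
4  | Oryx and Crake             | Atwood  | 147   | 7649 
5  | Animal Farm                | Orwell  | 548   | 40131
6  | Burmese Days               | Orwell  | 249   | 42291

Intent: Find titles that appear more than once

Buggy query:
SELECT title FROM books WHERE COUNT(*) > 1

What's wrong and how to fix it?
Bug: COUNT(*) is an aggregate and cannot be used in WHERE

Fix: Group first, then use HAVING for the count condition

Corrected query:
SELECT title FROM books GROUP BY title HAVING COUNT(*) > 1

Result:
(no rows)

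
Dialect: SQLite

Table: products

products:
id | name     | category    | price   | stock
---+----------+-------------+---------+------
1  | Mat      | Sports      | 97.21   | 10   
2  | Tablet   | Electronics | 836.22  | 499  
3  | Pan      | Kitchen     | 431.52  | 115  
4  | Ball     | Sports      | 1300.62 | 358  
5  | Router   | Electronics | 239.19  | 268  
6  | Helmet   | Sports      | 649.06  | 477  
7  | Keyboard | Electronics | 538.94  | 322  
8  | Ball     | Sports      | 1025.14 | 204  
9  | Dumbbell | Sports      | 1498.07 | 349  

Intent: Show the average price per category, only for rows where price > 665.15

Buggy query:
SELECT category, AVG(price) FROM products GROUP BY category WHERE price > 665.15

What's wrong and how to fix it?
Bug: Row-level WHERE must come before GROUP BY in the clause order

Fix: Move the WHERE clause before GROUP BY

Corrected query:
SELECT category, AVG(price) FROM products WHERE price > 665.15 GROUP BY category

Result:
category    | AVG(price)
------------+-----------
Electronics | 836.22    
Sports      | 1274.61   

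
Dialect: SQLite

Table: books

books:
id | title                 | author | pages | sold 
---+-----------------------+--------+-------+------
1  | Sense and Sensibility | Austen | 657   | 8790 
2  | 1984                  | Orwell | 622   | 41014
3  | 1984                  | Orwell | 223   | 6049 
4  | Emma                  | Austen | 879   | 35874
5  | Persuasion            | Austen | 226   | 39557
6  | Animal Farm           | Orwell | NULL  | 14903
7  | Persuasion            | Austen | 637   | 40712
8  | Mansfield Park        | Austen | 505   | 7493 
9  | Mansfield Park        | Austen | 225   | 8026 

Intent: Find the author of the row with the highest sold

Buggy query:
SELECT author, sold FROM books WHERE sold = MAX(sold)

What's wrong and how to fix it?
Bug: WHERE is evaluated per row; an aggregate over the whole table isn't defined there

Fix: Wrap MAX in a scalar subquery so WHERE compares against a single value

Corrected query:
SELECT author, sold FROM books WHERE sold = (SELECT MAX(sold) FROM books)

Result:
author | sold 
-------+------
Orwell | 41014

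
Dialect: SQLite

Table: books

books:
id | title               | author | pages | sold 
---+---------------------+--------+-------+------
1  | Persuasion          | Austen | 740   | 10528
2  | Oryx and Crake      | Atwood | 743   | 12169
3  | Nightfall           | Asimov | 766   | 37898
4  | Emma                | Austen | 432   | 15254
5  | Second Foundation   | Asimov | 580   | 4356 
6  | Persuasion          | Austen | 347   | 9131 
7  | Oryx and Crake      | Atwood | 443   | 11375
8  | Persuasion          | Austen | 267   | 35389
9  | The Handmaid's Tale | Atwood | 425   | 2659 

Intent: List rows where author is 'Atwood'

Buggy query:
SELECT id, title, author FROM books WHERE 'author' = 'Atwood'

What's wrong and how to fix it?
Bug: Single quotes denote string literals in SQL; the column name is being compared as a constant string

Fix: Remove the quotes around the column name (or use double quotes for an identifier)

Corrected query:
SELECT id, title, author FROM books WHERE author = 'Atwood'

Result:
id | title               | author
---+---------------------+-------
2  | Oryx and Crake      | Atwood
7  | Oryx and Crake      | Atwood
9  | The Handmaid's Tale | Atwood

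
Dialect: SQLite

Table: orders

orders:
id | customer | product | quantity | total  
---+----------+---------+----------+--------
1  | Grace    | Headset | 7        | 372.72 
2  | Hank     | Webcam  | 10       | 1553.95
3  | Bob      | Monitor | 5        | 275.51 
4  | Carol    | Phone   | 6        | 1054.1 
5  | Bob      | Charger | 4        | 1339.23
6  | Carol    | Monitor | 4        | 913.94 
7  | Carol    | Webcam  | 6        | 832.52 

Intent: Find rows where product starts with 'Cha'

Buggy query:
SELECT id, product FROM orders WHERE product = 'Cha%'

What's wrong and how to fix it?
Bug: Wildcards only work with LIKE; '=' treats '%' as a literal character

Fix: Use LIKE for wildcard pattern matching

Corrected query:
SELECT id, product FROM orders WHERE product LIKE 'Cha%'

Result:
id | product
---+--------
5  | Charger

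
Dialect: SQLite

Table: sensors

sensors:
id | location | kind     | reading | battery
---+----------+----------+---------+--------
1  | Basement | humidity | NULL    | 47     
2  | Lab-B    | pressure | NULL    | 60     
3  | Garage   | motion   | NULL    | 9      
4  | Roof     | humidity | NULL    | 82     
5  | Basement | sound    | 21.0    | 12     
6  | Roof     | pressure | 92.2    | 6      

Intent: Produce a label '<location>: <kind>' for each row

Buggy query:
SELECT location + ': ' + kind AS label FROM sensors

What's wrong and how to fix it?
Bug: SQLite uses || for string concatenation; + coerces text to numbers (yielding 0)

Fix: Use the || operator for string concatenation

Corrected query:
SELECT location || ': ' || kind AS label FROM sensors

Result:
label             
------------------
Basement: humidity
Lab-B: pressure   
Garage: motion    
Roof: humidity    
Basement: sound   
Roof: pressure    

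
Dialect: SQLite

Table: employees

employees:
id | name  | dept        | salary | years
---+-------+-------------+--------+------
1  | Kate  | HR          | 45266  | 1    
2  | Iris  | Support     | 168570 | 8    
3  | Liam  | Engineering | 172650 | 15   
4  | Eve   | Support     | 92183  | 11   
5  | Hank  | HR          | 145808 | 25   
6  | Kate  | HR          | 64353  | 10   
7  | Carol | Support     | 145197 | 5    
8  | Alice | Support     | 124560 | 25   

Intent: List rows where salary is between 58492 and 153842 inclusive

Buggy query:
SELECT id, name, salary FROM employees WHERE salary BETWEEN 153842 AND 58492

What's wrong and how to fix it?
Bug: The bounds are reversed; BETWEEN a AND b requires a <= b to match anything

Fix: Swap the bounds so the smaller value comes first

Corrected query:
SELECT id, name, salary FROM employees WHERE salary BETWEEN 58492 AND 153842

Result:
id | name  | salary
---+-------+-------
4  | Eve   | 92183 
5  | Hank  | 145808
6  | Kate  | 64353 
7  | Carol | 145197
8  | Alice | 124560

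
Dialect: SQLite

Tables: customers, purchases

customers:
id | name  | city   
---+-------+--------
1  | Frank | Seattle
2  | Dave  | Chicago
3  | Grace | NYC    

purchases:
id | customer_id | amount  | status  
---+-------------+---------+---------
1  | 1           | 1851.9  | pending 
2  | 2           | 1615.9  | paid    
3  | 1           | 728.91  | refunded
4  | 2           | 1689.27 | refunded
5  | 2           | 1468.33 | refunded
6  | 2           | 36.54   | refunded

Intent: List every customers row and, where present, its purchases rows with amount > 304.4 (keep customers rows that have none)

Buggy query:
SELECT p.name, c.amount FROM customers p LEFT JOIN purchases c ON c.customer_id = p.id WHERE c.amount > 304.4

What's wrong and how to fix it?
Bug: Filtering c.amount in WHERE discards the NULL rows produced by LEFT JOIN, turning it into an inner join

Fix: Put 'c.amount > 304.4' in the JOIN's ON clause instead of WHERE

Corrected query:
SELECT p.name, c.amount FROM customers p LEFT JOIN purchases c ON c.customer_id = p.id AND c.amount > 304.4

Result:
name  | amount 
------+--------
Frank | 728.91 
Frank | 1851.9 
Dave  | 1468.33
Dave  | 1615.9 
Dave  | 1689.27
Grace | NULL   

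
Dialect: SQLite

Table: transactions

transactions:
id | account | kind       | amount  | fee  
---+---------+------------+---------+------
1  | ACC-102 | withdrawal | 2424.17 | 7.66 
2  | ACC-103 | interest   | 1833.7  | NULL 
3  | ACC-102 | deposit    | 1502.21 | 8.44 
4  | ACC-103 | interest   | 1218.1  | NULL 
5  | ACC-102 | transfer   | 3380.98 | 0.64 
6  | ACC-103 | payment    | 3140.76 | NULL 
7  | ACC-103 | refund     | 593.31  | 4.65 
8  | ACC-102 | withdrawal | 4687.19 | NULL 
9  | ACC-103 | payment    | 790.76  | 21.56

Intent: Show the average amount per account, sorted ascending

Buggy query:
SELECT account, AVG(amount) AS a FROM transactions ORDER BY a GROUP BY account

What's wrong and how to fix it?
Bug: ORDER BY appears before GROUP BY; SQL clause order requires GROUP BY first

Fix: Move ORDER BY to the end, after GROUP BY

Corrected query:
SELECT account, AVG(amount) AS a FROM transactions GROUP BY account ORDER BY a

Result:
account | a        
--------+----------
ACC-103 | 1515.326 
ACC-102 | 2998.6375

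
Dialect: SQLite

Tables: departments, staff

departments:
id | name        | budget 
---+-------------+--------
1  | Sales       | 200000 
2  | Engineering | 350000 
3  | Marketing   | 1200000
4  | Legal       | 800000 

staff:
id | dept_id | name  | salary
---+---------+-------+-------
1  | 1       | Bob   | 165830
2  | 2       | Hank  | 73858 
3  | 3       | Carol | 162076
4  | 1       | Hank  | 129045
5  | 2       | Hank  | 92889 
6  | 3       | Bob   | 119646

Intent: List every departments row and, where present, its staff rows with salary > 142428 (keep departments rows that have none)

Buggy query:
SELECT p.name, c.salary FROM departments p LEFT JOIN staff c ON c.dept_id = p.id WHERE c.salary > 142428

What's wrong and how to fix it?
Bug: A WHERE condition on the right-hand table after LEFT JOIN drops unmatched parents

Fix: Put 'c.salary > 142428' in the JOIN's ON clause instead of WHERE

Corrected query:
SELECT p.name, c.salary FROM departments p LEFT JOIN staff c ON c.dept_id = p.id AND c.salary > 142428

Result:
name        | salary
------------+-------
Sales       | 165830
Engineering | NULL  
Marketing   | 162076
Legal       | NULL  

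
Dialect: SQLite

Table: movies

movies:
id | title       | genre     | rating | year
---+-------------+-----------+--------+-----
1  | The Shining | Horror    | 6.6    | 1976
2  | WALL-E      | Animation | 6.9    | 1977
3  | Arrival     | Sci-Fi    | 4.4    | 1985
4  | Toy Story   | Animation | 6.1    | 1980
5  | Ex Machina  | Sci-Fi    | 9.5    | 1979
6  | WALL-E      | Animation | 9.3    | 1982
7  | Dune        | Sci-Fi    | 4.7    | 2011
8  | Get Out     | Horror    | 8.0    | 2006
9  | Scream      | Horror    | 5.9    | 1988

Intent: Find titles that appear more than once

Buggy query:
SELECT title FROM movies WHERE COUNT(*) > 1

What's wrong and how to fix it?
Bug: COUNT(*) is an aggregate and cannot be used in WHERE

Fix: Group first, then use HAVING for the count condition

Corrected query:
SELECT title FROM movies GROUP BY title HAVING COUNT(*) > 1

Result:
title 
------
WALL-E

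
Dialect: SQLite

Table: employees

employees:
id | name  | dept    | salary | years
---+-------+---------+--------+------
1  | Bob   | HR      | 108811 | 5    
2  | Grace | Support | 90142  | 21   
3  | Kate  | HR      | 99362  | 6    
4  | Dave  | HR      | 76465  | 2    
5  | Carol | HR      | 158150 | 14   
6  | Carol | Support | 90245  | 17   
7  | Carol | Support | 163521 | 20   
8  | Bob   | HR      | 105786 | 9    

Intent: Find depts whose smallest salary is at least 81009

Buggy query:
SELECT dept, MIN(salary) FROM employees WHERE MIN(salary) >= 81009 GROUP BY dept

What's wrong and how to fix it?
Bug: MIN() in WHERE is a misuse of aggregate

Fix: Use HAVING for the per-group MIN condition

Corrected query:
SELECT dept, MIN(salary) FROM employees GROUP BY dept HAVING MIN(salary) >= 81009

Result:
dept    | MIN(salary)
--------+------------
Support | 90142      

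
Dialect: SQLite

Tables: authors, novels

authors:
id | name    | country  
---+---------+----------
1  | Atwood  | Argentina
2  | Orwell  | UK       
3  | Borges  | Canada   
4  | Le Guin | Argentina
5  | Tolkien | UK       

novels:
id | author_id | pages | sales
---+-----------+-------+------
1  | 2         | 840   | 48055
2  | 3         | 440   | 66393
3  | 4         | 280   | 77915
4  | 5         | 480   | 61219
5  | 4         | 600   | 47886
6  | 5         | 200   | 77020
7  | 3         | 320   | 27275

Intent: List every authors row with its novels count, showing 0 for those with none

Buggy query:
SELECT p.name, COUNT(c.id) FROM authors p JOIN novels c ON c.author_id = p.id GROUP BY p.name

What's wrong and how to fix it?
Bug: An inner join excludes parents with zero children

Fix: Switch to LEFT JOIN to retain unmatched parent rows

Corrected query:
SELECT p.name, COUNT(c.id) FROM authors p LEFT JOIN novels c ON c.author_id = p.id GROUP BY p.name

Result:
name    | COUNT(c.id)
--------+------------
Atwood  | 0          
Borges  | 2          
Le Guin | 2          
Orwell  | 1          
Tolkien | 2          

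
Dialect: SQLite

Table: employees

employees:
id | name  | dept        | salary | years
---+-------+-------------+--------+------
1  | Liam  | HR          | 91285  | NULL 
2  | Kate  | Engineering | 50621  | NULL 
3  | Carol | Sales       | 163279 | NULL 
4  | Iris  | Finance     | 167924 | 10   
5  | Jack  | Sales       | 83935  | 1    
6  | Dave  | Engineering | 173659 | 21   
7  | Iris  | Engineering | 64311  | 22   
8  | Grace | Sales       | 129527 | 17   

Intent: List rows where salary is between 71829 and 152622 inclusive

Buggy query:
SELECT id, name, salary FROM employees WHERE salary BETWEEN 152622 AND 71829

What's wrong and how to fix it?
Bug: BETWEEN expects the lower bound first; with 152622 AND 71829 the range is empty

Fix: Swap the bounds so the smaller value comes first

Corrected query:
SELECT id, name, salary FROM employees WHERE salary BETWEEN 71829 AND 152622

Result:
id | name  | salary
---+-------+-------
1  | Liam  | 91285 
5  | Jack  | 83935 
8  | Grace | 129527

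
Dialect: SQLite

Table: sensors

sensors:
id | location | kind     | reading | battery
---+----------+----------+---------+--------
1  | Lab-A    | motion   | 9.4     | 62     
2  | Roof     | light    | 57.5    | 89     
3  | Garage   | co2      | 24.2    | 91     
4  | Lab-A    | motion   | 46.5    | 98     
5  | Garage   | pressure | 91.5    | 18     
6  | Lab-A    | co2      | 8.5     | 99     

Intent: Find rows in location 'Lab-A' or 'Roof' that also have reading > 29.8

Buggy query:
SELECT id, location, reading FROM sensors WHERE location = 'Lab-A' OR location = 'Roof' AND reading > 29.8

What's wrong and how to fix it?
Bug: Without parentheses, AND is evaluated before OR, so the reading filter only applies to the 'Roof' branch

Fix: Add parentheses around the OR so the AND applies to both alternatives

Corrected query:
SELECT id, location, reading FROM sensors WHERE (location = 'Lab-A' OR location = 'Roof') AND reading > 29.8

Result:
id | location | reading
---+----------+--------
2  | Roof     | 57.5   
4  | Lab-A    | 46.5   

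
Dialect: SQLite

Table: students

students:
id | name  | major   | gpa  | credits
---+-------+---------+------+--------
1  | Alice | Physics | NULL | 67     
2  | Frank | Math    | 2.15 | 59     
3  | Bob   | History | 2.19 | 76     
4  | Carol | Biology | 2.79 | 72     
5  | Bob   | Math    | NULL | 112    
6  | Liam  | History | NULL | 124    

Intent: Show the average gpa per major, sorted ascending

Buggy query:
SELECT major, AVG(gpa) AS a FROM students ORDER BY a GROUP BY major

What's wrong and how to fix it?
Bug: ORDER BY appears before GROUP BY; SQL clause order requires GROUP BY first

Fix: Reorder: SELECT … FROM … GROUP BY … ORDER BY …

Corrected query:
SELECT major, AVG(gpa) AS a FROM students GROUP BY major ORDER BY a

Result:
major   | a   
--------+-----
Physics | NULL
Math    | 2.15
History | 2.19
Biology | 2.79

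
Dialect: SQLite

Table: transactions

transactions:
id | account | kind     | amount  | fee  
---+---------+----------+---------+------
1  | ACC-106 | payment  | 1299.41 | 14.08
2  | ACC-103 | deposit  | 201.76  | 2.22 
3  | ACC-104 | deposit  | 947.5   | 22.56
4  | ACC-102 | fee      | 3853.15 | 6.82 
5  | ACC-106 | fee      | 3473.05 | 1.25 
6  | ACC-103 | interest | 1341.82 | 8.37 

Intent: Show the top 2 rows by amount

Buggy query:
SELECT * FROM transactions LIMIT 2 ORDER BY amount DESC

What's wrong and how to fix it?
Bug: LIMIT must come after ORDER BY

Fix: Sort with ORDER BY, then apply LIMIT

Corrected query:
SELECT * FROM transactions ORDER BY amount DESC LIMIT 2

Result:
id | account | kind | amount  | fee 
---+---------+------+---------+-----
4  | ACC-102 | fee  | 3853.15 | 6.82
5  | ACC-106 | fee  | 3473.05 | 1.25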